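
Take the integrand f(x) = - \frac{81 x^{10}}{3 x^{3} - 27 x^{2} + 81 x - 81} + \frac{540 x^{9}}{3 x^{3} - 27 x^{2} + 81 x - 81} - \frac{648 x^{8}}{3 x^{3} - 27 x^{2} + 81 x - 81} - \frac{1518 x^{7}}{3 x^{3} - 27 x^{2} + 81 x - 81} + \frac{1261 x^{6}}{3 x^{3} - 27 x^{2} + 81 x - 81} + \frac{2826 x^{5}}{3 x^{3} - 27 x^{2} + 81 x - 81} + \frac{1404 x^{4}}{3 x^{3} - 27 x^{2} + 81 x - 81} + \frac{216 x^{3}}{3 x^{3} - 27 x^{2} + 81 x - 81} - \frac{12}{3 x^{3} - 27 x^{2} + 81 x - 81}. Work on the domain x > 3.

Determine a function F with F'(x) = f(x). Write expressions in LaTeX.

Integrate term by term and add the pieces.
Check: d/dx[- \frac{81 x^{10} - 270 x^{9} - 351 x^{8} + 744 x^{7} + 1384 x^{6} + 768 x^{5} + 144 x^{4} - 48}{24 \left(x - 3\right)^{2}}] = \frac{- 81 x^{10} + 540 x^{9} - 648 x^{8} - 1518 x^{7} + 1261 x^{6} + 2826 x^{5} + 1404 x^{4} + 216 x^{3} - 12}{3 x^{3} - 27 x^{2} + 81 x - 81}, which equals f(x).

An antiderivative is F(x) = - \frac{81 x^{10} - 270 x^{9} - 351 x^{8} + 744 x^{7} + 1384 x^{6} + 768 x^{5} + 144 x^{4} - 48}{24 \left(x - 3\right)^{2}}.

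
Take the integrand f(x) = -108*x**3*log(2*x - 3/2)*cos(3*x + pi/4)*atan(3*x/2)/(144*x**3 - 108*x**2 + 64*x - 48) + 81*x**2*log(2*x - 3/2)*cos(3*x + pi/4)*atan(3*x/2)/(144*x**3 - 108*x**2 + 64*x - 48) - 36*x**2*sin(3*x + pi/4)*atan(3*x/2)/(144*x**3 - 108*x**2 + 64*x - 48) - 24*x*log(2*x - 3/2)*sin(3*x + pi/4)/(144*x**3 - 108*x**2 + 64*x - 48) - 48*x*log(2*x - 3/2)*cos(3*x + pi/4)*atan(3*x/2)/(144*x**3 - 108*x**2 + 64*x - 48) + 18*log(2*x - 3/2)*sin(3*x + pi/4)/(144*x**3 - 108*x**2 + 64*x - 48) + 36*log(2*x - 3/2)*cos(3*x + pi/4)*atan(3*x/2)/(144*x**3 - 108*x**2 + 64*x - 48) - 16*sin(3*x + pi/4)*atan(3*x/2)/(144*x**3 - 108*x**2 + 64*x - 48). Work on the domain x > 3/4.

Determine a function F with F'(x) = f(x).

The integrand splits into summands that can be handled one at a time.
Check: d/dx[-log(2*x - 3/2)*sin(3*x + pi/4)*atan(3*x/2)/4] = (-108*x**3*log(2*x - 3/2)*cos(3*x + pi/4)*atan(3*x/2) + 81*x**2*log(2*x - 3/2)*cos(3*x + pi/4)*atan(3*x/2) - 36*x**2*sin(3*x + pi/4)*atan(3*x/2) - 24*x*log(2*x - 3/2)*sin(3*x + pi/4) - 48*x*log(2*x - 3/2)*cos(3*x + pi/4)*atan(3*x/2) + 18*log(2*x - 3/2)*sin(3*x + pi/4) + 36*log(2*x - 3/2)*cos(3*x + pi/4)*atan(3*x/2) - 16*sin(3*x + pi/4)*atan(3*x/2))/(144*x**3 - 108*x**2 + 64*x - 48), which equals f(x).

An antiderivative is F(x) = -log(2*x - 3/2)*sin(3*x + pi/4)*atan(3*x/2)/4.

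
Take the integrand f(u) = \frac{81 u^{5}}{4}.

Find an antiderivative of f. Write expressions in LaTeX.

A first test for any F(u): its u-derivative must equal f(u) identically.
Check: d/du[\frac{27 u^{6}}{8}] = \frac{81 u^{5}}{4} = f(u).

An antiderivative is F(u) = \frac{27 u^{6}}{8}.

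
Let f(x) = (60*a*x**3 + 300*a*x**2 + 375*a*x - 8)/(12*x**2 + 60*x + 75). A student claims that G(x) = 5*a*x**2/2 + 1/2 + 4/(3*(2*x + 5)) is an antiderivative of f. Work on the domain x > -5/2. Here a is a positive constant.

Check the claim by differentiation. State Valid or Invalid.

d/dx[G] = (60*a*x**3 + 300*a*x**2 + 375*a*x - 8)/(12*x**2 + 60*x + 75)
This equals f(x) exactly, so the claim holds.

Valid: G'(x) = f(x).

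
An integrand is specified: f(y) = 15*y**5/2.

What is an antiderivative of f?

A first test for any F(y): its y-derivative must equal f(y) identically.
Check: d/dy[5*y**6/4] = 15*y**5/2 = f(y).

An antiderivative is F(y) = 5*y**6/4.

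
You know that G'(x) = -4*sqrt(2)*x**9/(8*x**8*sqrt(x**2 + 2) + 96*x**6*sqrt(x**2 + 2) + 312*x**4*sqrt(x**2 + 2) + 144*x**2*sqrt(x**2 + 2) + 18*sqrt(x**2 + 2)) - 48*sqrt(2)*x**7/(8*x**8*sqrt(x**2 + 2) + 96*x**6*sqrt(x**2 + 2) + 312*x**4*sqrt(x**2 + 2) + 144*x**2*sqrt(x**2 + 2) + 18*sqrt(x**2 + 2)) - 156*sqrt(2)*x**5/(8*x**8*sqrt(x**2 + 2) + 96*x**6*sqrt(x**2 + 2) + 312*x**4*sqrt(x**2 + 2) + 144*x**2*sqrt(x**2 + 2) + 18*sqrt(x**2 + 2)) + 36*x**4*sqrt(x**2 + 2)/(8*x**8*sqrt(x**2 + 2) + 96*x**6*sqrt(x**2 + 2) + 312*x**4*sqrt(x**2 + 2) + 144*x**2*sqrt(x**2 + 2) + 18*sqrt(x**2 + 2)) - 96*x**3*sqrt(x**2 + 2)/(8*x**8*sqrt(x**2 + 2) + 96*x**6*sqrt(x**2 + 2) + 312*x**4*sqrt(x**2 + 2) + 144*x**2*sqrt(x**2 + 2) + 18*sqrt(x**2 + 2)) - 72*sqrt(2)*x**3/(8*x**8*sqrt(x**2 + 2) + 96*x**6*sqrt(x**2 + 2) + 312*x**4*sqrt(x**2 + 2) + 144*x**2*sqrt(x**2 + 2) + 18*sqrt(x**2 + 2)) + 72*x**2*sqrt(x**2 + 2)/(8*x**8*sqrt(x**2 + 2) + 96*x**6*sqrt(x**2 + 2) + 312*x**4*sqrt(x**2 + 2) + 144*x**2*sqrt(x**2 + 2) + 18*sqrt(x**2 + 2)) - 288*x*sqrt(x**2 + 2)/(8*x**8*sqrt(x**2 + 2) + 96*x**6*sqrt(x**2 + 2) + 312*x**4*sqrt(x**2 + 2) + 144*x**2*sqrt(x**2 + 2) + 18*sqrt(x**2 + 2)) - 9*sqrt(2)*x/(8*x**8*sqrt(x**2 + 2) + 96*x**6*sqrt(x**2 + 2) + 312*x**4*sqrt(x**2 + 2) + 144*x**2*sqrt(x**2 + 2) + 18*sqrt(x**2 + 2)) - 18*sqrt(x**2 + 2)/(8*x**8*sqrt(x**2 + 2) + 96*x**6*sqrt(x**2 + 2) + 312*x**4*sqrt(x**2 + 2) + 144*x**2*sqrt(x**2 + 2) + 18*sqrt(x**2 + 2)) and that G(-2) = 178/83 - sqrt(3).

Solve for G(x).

Integrate term by term and add the pieces.
A general antiderivative is (1 - x/2)/(x**4/3 + 2*x**2 + 1/2) - sqrt(x**2/2 + 1) + C.
The condition gives C = 178/83 - sqrt(3) - (12/83 - sqrt(3)) = 2.
So G(x) = (8*x**4 + 48*x**2 - 6*x - sqrt(2)*sqrt(x**2 + 2)*(2*x**4 + 12*x**2 + 3) + 24)/(2*(2*x**4 + 12*x**2 + 3)).
Check: d/dx[(8*x**4 + 48*x**2 - 6*x - sqrt(2)*sqrt(x**2 + 2)*(2*x**4 + 12*x**2 + 3) + 24)/(2*(2*x**4 + 12*x**2 + 3))] = (-4*sqrt(2)*x**9 - 48*sqrt(2)*x**7 - 156*sqrt(2)*x**5 + 36*x**4*sqrt(x**2 + 2) - 96*x**3*sqrt(x**2 + 2) - 72*sqrt(2)*x**3 + 72*x**2*sqrt(x**2 + 2) - 288*x*sqrt(x**2 + 2) - 9*sqrt(2)*x - 18*sqrt(x**2 + 2))/(8*x**8*sqrt(x**2 + 2) + 96*x**6*sqrt(x**2 + 2) + 312*x**4*sqrt(x**2 + 2) + 144*x**2*sqrt(x**2 + 2) + 18*sqrt(x**2 + 2)), which equals G'(x).

G(x) = (8*x**4 + 48*x**2 - 6*x - sqrt(2)*sqrt(x**2 + 2)*(2*x**4 + 12*x**2 + 3) + 24)/(2*(2*x**4 + 12*x**2 + 3))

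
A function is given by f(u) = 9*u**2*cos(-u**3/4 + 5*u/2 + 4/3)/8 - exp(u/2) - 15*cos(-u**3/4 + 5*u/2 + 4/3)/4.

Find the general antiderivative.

Integrate term by term and add the pieces.
Check: d/du[(-4*exp(u/2) - 3*sin(-u**3/4 + 5*u/2 + 4/3))/2] = 9*u**2*cos(-u**3/4 + 5*u/2 + 4/3)/8 - exp(u/2) - 15*cos(-u**3/4 + 5*u/2 + 4/3)/4 = f(u).

F(u) = (-4*exp(u/2) - 3*sin(-u**3/4 + 5*u/2 + 4/3))/2 + C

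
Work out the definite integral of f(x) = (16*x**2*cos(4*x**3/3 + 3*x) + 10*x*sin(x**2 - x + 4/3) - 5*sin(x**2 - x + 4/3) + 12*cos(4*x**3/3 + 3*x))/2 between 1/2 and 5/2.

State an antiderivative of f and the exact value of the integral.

Antiderivative: F(x) = 2*sin(4*x**3/3 + 3*x) - 5*cos(x**2 - x + 4/3)/2; value = -2*sin(5/3) - 5*cos(61/12)/2 + 2*sin(85/3) + 5*cos(13/12)/2

A candidate is checked by its d/dx: the result must match f(x).
F(x) = 2*sin(4*x**3/3 + 3*x) - 5*cos(x**2 - x + 4/3)/2 is an antiderivative of f.
Check: d/dx[2*sin(4*x**3/3 + 3*x) - 5*cos(x**2 - x + 4/3)/2] = 8*x**2*cos(4*x**3/3 + 3*x) + 5*x*sin(x**2 - x + 4/3) - 5*sin(x**2 - x + 4/3)/2 + 6*cos(4*x**3/3 + 3*x), which equals f(x).
F(5/2) = -5*cos(61/12)/2 + 2*sin(85/3); F(1/2) = -5*cos(13/12)/2 + 2*sin(5/3).
Integral = F(5/2) - F(1/2) = -2*sin(5/3) - 5*cos(61/12)/2 + 2*sin(85/3) + 5*cos(13/12)/2.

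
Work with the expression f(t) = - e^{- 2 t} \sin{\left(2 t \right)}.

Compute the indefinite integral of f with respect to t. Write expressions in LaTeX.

F(t) = \frac{e^{- 2 t} \sin{\left(2 t \right)}}{4} + \frac{e^{- 2 t} \cos{\left(2 t \right)}}{4} + C

Any candidate F(t) must reproduce f(t) exactly when differentiated.
Check: d/dt[\frac{e^{- 2 t} \sin{\left(2 t \right)}}{4} + \frac{e^{- 2 t} \cos{\left(2 t \right)}}{4}] = - e^{- 2 t} \sin{\left(2 t \right)} = f(t).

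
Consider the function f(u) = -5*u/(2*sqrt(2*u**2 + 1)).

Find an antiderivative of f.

An antiderivative is F(u) = -5*sqrt(2*u**2 + 1)/4.

The substitution w = 2*u**2 + 1 works: f is exactly (dF/dw)*(dw/du) for that inner function.
Check: d/du[-5*sqrt(2*u**2 + 1)/4] = -5*u/(2*sqrt(2*u**2 + 1)) = f(u).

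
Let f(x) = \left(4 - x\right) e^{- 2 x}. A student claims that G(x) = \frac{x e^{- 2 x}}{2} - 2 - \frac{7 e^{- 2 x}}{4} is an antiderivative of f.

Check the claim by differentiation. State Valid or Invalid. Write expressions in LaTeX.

Valid - differentiating G returns exactly f.

d/dx[G] = \left(4 - x\right) e^{- 2 x}
This equals f(x) exactly, so the claim holds.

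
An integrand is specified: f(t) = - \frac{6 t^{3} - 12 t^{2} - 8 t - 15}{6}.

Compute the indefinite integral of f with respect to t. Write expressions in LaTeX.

Check any antiderivative F(t) by computing F'(t) and comparing it with f(t).
Check: d/dt[\frac{t \left(- 3 t^{3} + 8 t^{2} + 8 t + 30\right)}{12}] = - t^{3} + 2 t^{2} + \frac{4 t}{3} + \frac{5}{2}, which equals f(t).

F(t) = \frac{t \left(- 3 t^{3} + 8 t^{2} + 8 t + 30\right)}{12} + C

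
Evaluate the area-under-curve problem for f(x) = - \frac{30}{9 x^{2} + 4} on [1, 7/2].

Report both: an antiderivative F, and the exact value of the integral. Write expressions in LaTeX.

Antiderivative: F(x) = - 5 \operatorname{atan}{\left(\frac{3 x}{2} \right)}; value = - 5 \operatorname{atan}{\left(\frac{21}{4} \right)} + 5 \operatorname{atan}{\left(\frac{3}{2} \right)}

Whatever form F(x) takes, F'(x) = f(x) is non-negotiable.
F(x) = - 5 \operatorname{atan}{\left(\frac{3 x}{2} \right)} is an antiderivative of f.
Check: d/dx[- 5 \operatorname{atan}{\left(\frac{3 x}{2} \right)}] = - \frac{30}{9 x^{2} + 4} = f(x).
F(7/2) = - 5 \operatorname{atan}{\left(\frac{21}{4} \right)}; F(1) = - 5 \operatorname{atan}{\left(\frac{3}{2} \right)}.
Integral = F(7/2) - F(1) = - 5 \operatorname{atan}{\left(\frac{21}{4} \right)} + 5 \operatorname{atan}{\left(\frac{3}{2} \right)}.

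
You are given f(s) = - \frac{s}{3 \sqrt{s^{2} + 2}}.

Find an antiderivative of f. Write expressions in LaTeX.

The substitution u = s^{2} + 2 works: f is exactly (dF/du)*(du/ds) for that inner function.
Check: d/ds[- \frac{\sqrt{s^{2} + 2}}{3}] = - \frac{s}{3 \sqrt{s^{2} + 2}} = f(s).

An antiderivative is F(s) = - \frac{\sqrt{s^{2} + 2}}{3}.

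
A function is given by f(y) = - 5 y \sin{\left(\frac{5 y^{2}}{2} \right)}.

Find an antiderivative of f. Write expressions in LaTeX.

An antiderivative is F(y) = \cos{\left(\frac{5 y^{2}}{2} \right)}.

f matches the chain-rule pattern g'(h)*h' with inner function h(y) = \frac{5 y^{2}}{2}; substituting u = h(y) collapses the integral.
Check: d/dy[\cos{\left(\frac{5 y^{2}}{2} \right)}] = - 5 y \sin{\left(\frac{5 y^{2}}{2} \right)} = f(y).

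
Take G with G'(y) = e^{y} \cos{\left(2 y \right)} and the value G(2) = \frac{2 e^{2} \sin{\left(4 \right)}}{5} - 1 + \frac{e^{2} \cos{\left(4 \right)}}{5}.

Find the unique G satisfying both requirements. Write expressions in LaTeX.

G(y) = \frac{2 e^{y} \sin{\left(2 y \right)}}{5} + \frac{e^{y} \cos{\left(2 y \right)}}{5} - 1

A first test for any G(y): its y-derivative must equal the given G'(y).
A general antiderivative is \frac{2 e^{y} \sin{\left(2 y \right)}}{5} + \frac{e^{y} \cos{\left(2 y \right)}}{5} + C.
The condition gives C = \frac{2 e^{2} \sin{\left(4 \right)}}{5} - 1 + \frac{e^{2} \cos{\left(4 \right)}}{5} - (\frac{2 e^{2} \sin{\left(4 \right)}}{5} + \frac{e^{2} \cos{\left(4 \right)}}{5}) = -1.
So G(y) = \frac{2 e^{y} \sin{\left(2 y \right)}}{5} + \frac{e^{y} \cos{\left(2 y \right)}}{5} - 1.
Check: d/dy[\frac{2 e^{y} \sin{\left(2 y \right)}}{5} + \frac{e^{y} \cos{\left(2 y \right)}}{5} - 1] = e^{y} \cos{\left(2 y \right)} = G'(y).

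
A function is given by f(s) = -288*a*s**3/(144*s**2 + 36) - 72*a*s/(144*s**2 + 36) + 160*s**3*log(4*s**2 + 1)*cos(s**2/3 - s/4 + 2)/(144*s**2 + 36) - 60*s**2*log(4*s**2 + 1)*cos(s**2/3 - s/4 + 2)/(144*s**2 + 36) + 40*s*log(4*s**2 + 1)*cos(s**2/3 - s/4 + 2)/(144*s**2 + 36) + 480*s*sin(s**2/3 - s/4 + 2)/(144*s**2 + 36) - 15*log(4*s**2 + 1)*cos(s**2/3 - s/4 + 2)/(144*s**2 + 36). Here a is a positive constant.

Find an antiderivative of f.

Integrate term by term and add the pieces.
Check: d/ds[-a*s**2 + 5*log(4*s**2 + 1)*sin(s**2/3 - s/4 + 2)/3] = (-288*a*s**3 - 72*a*s + 160*s**3*log(4*s**2 + 1)*cos(s**2/3 - s/4 + 2) - 60*s**2*log(4*s**2 + 1)*cos(s**2/3 - s/4 + 2) + 40*s*log(4*s**2 + 1)*cos(s**2/3 - s/4 + 2) + 480*s*sin(s**2/3 - s/4 + 2) - 15*log(4*s**2 + 1)*cos(s**2/3 - s/4 + 2))/(144*s**2 + 36), which equals f(s).

An antiderivative is F(s) = -a*s**2 + 5*log(4*s**2 + 1)*sin(s**2/3 - s/4 + 2)/3.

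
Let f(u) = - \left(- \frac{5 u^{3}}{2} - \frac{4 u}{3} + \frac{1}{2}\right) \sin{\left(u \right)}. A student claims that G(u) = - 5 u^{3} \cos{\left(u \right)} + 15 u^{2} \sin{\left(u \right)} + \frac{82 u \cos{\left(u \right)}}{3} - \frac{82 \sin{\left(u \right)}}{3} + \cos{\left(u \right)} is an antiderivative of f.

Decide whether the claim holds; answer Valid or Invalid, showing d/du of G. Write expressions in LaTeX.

d/du[G] = 5 u^{3} \sin{\left(u \right)} + \frac{8 u \sin{\left(u \right)}}{3} - \sin{\left(u \right)}
d/du[G] - f(u) = \frac{5 u^{3} \sin{\left(u \right)}}{2} + \frac{4 u \sin{\left(u \right)}}{3} - \frac{\sin{\left(u \right)}}{2} != 0.

Invalid: d/du[G] - f = \frac{5 u^{3} \sin{\left(u \right)}}{2} + \frac{4 u \sin{\left(u \right)}}{3} - \frac{\sin{\left(u \right)}}{2}, which is not 0.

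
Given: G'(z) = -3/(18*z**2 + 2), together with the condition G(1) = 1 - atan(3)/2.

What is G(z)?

Any candidate G(z) must reproduce the stated G'(z) exactly.
A general antiderivative is -atan(3*z)/2 + C.
The condition gives C = 1 - atan(3)/2 - (-atan(3)/2) = 1.
So G(z) = 1 - atan(3*z)/2.
Check: d/dz[1 - atan(3*z)/2] = -3/(18*z**2 + 2) = G'(z).

G(z) = 1 - atan(3*z)/2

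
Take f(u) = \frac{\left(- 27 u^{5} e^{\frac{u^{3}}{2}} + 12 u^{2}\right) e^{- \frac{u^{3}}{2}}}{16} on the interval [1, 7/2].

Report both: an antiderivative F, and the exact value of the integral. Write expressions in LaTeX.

Since d/du undoes antidifferentiation here, F'(u) = f(u) is required of F(u).
F(u) = \frac{\left(- 9 u^{6} e^{\frac{u^{3}}{2}} - 16\right) e^{- \frac{u^{3}}{2}}}{32} is an antiderivative of f.
Check: d/du[\frac{\left(- 9 u^{6} e^{\frac{u^{3}}{2}} - 16\right) e^{- \frac{u^{3}}{2}}}{32}] = \frac{\left(- 27 u^{5} e^{\frac{u^{3}}{2}} + 12 u^{2}\right) e^{- \frac{u^{3}}{2}}}{16} = f(u).
F(7/2) = - \frac{1058841}{2048} - \frac{1}{2 e^{\frac{343}{16}}}; F(1) = - \frac{1}{2 e^{\frac{1}{2}}} - \frac{9}{32}.
Integral = F(7/2) - F(1) = - \frac{1058265}{2048} - \frac{1}{2 e^{\frac{343}{16}}} + \frac{1}{2 e^{\frac{1}{2}}}.

Antiderivative: F(u) = \frac{\left(- 9 u^{6} e^{\frac{u^{3}}{2}} - 16\right) e^{- \frac{u^{3}}{2}}}{32}; value = - \frac{1058265}{2048} - \frac{1}{2 e^{\frac{343}{16}}} + \frac{1}{2 e^{\frac{1}{2}}}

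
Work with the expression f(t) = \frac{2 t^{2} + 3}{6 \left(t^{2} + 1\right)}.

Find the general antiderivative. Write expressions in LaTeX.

A first test for any F(t): its t-derivative must equal f(t) identically.
Check: d/dt[\frac{2 t + \operatorname{atan}{\left(t \right)}}{6}] = \frac{2 t^{2} + 3}{6 t^{2} + 6}, which equals f(t).

F(t) = \frac{2 t + \operatorname{atan}{\left(t \right)}}{6} + C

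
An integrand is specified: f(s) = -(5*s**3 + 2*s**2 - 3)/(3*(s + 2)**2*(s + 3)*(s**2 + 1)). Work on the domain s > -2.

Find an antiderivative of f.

An antiderivative is F(s) = -59*log(s + 2)/15 + 4*log(s + 3) - log(s**2 + 1)/30 + 2*atan(s)/15 - 7/(3*s + 6).

The denominator factors as 3*(s + 2)**2*(s + 3)*(s**2 + 1); partial fractions split f into directly integrable pieces: -(s - 2)/(15*(s**2 + 1)) + 4/(s + 3) - 59/(15*(s + 2)) + 7/(3*(s + 2)**2).
Check: d/ds[-59*log(s + 2)/15 + 4*log(s + 3) - log(s**2 + 1)/30 + 2*atan(s)/15 - 7/(3*s + 6)] = (-5*s**3 - 2*s**2 + 3)/(3*s**5 + 21*s**4 + 51*s**3 + 57*s**2 + 48*s + 36), which equals f(s).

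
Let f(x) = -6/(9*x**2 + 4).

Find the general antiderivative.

F(x) = -atan(3*x/2) + C

Check any antiderivative F(x) by computing F'(x) and comparing it with f(x).
Check: d/dx[-atan(3*x/2)] = -6/(9*x**2 + 4) = f(x).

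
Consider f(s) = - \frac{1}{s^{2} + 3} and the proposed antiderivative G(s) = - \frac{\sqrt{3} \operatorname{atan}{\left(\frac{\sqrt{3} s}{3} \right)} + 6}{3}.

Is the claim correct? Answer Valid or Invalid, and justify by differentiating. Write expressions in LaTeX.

Valid - differentiating G returns exactly f.

d/ds[G] = - \frac{1}{s^{2} + 3}
This equals f(s) exactly, so the claim holds.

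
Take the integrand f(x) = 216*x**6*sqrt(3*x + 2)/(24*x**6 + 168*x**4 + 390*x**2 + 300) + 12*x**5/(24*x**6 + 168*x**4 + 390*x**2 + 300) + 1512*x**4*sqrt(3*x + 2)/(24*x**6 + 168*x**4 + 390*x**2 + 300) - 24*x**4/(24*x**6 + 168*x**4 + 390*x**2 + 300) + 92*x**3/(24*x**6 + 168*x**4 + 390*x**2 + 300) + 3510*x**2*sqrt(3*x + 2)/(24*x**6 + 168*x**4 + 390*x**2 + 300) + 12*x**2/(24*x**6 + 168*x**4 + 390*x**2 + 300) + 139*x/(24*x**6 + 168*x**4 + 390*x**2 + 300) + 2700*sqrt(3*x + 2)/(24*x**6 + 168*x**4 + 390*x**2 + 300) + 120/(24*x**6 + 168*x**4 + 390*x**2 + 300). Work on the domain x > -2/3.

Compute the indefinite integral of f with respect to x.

Integrate term by term and add the pieces.
Check: d/dx[6*x*sqrt(3*x + 2) + x/(x**2 + 5/2) + 4*sqrt(3*x + 2) + log(x**2 + 2)/4 - 2/(3*x**2 + 15/2)] = (648*x**7 + 432*x**6 + 12*x**5*sqrt(3*x + 2) + 4536*x**5 - 24*x**4*sqrt(3*x + 2) + 3024*x**4 + 92*x**3*sqrt(3*x + 2) + 10530*x**3 + 12*x**2*sqrt(3*x + 2) + 7020*x**2 + 139*x*sqrt(3*x + 2) + 8100*x + 120*sqrt(3*x + 2) + 5400)/(24*x**6*sqrt(3*x + 2) + 168*x**4*sqrt(3*x + 2) + 390*x**2*sqrt(3*x + 2) + 300*sqrt(3*x + 2)), which equals f(x).

F(x) = 6*x*sqrt(3*x + 2) + x/(x**2 + 5/2) + 4*sqrt(3*x + 2) + log(x**2 + 2)/4 - 2/(3*x**2 + 15/2) + C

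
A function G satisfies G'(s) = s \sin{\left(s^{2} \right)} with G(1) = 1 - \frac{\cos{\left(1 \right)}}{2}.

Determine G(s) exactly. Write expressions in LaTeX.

A first test for any G(s): its s-derivative must equal the given G'(s).
A general antiderivative is - \frac{\cos{\left(s^{2} \right)}}{2} + C.
The condition gives C = 1 - \frac{\cos{\left(1 \right)}}{2} - (- \frac{\cos{\left(1 \right)}}{2}) = 1.
So G(s) = \frac{2 - \cos{\left(s^{2} \right)}}{2}.
Check: d/ds[\frac{2 - \cos{\left(s^{2} \right)}}{2}] = s \sin{\left(s^{2} \right)} = G'(s).

G(s) = \frac{2 - \cos{\left(s^{2} \right)}}{2}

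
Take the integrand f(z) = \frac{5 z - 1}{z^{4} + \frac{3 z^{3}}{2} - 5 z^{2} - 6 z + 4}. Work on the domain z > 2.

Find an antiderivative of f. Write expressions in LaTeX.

Factor the denominator (\left(z - 2\right) \left(z + 2\right)^{2} \left(2 z - 1\right)) and decompose: f = - \frac{8}{25 \left(2 z - 1\right)} - \frac{43}{200 \left(z + 2\right)} - \frac{11}{10 \left(z + 2\right)^{2}} + \frac{3}{8 \left(z - 2\right)}; each piece integrates to a log, atan, or power term.
Check: d/dz[- \frac{- 75 z \log{\left(z - 2 \right)} + 32 z \log{\left(z - \frac{1}{2} \right)} + 43 z \log{\left(z + 2 \right)} - 150 \log{\left(z - 2 \right)} + 64 \log{\left(z - \frac{1}{2} \right)} + 86 \log{\left(z + 2 \right)} - 220}{200 \left(z + 2\right)}] = \frac{10 z - 2}{2 z^{4} + 3 z^{3} - 10 z^{2} - 12 z + 8}, which equals f(z).

An antiderivative is F(z) = - \frac{- 75 z \log{\left(z - 2 \right)} + 32 z \log{\left(z - \frac{1}{2} \right)} + 43 z \log{\left(z + 2 \right)} - 150 \log{\left(z - 2 \right)} + 64 \log{\left(z - \frac{1}{2} \right)} + 86 \log{\left(z + 2 \right)} - 220}{200 \left(z + 2\right)}.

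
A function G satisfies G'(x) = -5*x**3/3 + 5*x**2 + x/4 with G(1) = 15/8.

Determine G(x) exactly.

Integrate term by term and add the pieces.
A general antiderivative is -5*x**4/12 + 5*x**3/3 + x**2/8 + C.
The condition gives C = 15/8 - (11/8) = 1/2.
So G(x) = -5*x**4/12 + 5*x**3/3 + x**2/8 + 1/2.
Check: d/dx[-5*x**4/12 + 5*x**3/3 + x**2/8 + 1/2] = -5*x**3/3 + 5*x**2 + x/4 = G'(x).

G(x) = -5*x**4/12 + 5*x**3/3 + x**2/8 + 1/2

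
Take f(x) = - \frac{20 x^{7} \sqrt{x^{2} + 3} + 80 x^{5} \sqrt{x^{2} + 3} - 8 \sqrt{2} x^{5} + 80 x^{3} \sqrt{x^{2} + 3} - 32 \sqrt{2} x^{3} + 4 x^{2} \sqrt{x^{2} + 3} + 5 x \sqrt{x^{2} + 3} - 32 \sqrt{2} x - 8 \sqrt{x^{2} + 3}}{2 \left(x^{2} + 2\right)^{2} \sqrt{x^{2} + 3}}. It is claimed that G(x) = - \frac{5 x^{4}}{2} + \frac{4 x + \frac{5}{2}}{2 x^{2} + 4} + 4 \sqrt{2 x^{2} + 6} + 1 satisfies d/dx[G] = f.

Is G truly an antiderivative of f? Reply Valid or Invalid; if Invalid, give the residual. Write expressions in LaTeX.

d/dx[G] = \frac{- 20 x^{7} \sqrt{x^{2} + 3} - 80 x^{5} \sqrt{x^{2} + 3} + 8 \sqrt{2} x^{5} - 80 x^{3} \sqrt{x^{2} + 3} + 32 \sqrt{2} x^{3} - 4 x^{2} \sqrt{x^{2} + 3} - 5 x \sqrt{x^{2} + 3} + 32 \sqrt{2} x + 8 \sqrt{x^{2} + 3}}{2 x^{4} \sqrt{x^{2} + 3} + 8 x^{2} \sqrt{x^{2} + 3} + 8 \sqrt{x^{2} + 3}}
This equals f(x) exactly, so the claim holds.

Valid. The derivative of G reproduces f.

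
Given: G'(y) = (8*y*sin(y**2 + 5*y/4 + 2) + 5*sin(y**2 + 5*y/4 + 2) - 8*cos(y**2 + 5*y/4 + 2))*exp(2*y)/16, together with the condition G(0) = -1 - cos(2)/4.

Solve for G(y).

G(y) = (-exp(2*y)*cos(y**2 + 5*y/4 + 2) - 4)/4

Recognize the product-rule pattern: G'(y) = u'v + uv' with u = -cos(y**2 + 5*y/4 + 2)/4, v = exp(2*y), so integration by parts undoes it.
A general antiderivative is -exp(2*y)*cos(y**2 + 5*y/4 + 2)/4 + C.
The condition gives C = -1 - cos(2)/4 - (-cos(2)/4) = -1.
So G(y) = (-exp(2*y)*cos(y**2 + 5*y/4 + 2) - 4)/4.
Check: d/dy[(-exp(2*y)*cos(y**2 + 5*y/4 + 2) - 4)/4] = y*exp(2*y)*sin(y**2 + 5*y/4 + 2)/2 + 5*exp(2*y)*sin(y**2 + 5*y/4 + 2)/16 - exp(2*y)*cos(y**2 + 5*y/4 + 2)/2, which equals G'(y).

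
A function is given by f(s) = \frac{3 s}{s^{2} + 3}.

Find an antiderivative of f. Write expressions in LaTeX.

An antiderivative is F(s) = \frac{3 \log{\left(\frac{s^{2}}{2} + \frac{3}{2} \right)}}{2}.

The substitution u = \frac{s^{2}}{2} + \frac{3}{2} works: f is exactly (dF/du)*(du/ds) for that inner function.
Check: d/ds[\frac{3 \log{\left(\frac{s^{2}}{2} + \frac{3}{2} \right)}}{2}] = \frac{3 s}{s^{2} + 3} = f(s).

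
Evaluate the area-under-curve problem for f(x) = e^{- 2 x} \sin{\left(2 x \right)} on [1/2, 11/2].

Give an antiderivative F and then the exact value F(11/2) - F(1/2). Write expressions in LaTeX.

Antiderivative: F(x) = - \frac{\left(\sin{\left(2 x \right)} + \cos{\left(2 x \right)}\right) e^{- 2 x}}{4}; value = - \frac{\cos{\left(11 \right)}}{4 e^{11}} - \frac{\sin{\left(11 \right)}}{4 e^{11}} + \frac{\cos{\left(1 \right)}}{4 e} + \frac{\sin{\left(1 \right)}}{4 e}

Differentiate the proposed F(x) back; it has to land on f(x) exactly.
F(x) = - \frac{\left(\sin{\left(2 x \right)} + \cos{\left(2 x \right)}\right) e^{- 2 x}}{4} is an antiderivative of f.
Check: d/dx[- \frac{\left(\sin{\left(2 x \right)} + \cos{\left(2 x \right)}\right) e^{- 2 x}}{4}] = e^{- 2 x} \sin{\left(2 x \right)} = f(x).
F(11/2) = - \frac{\cos{\left(11 \right)}}{4 e^{11}} - \frac{\sin{\left(11 \right)}}{4 e^{11}}; F(1/2) = - \frac{\sin{\left(1 \right)}}{4 e} - \frac{\cos{\left(1 \right)}}{4 e}.
Integral = F(11/2) - F(1/2) = - \frac{\cos{\left(11 \right)}}{4 e^{11}} - \frac{\sin{\left(11 \right)}}{4 e^{11}} + \frac{\cos{\left(1 \right)}}{4 e} + \frac{\sin{\left(1 \right)}}{4 e}.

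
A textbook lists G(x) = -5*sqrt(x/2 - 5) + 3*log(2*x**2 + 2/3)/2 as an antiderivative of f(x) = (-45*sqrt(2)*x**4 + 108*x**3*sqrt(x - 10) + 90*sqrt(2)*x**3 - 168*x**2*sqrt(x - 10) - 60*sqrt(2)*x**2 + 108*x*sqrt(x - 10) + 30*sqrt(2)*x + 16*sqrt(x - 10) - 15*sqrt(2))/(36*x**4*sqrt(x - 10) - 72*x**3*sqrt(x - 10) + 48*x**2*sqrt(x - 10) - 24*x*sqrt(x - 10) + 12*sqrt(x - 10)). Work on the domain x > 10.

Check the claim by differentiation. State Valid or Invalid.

Invalid: d/dx[G] - f = -4/(3*x**2 - 6*x + 3), which is not 0.

d/dx[G] = (-15*sqrt(2)*x**2 + 36*x*sqrt(x - 10) - 5*sqrt(2))/(12*x**2*sqrt(x - 10) + 4*sqrt(x - 10))
d/dx[G] - f(x) = -4/(3*x**2 - 6*x + 3) != 0.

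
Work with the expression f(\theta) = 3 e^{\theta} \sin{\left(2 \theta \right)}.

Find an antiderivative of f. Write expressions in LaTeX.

An antiderivative is F(\theta) = \frac{3 e^{\theta} \sin{\left(2 \theta \right)}}{5} - \frac{6 e^{\theta} \cos{\left(2 \theta \right)}}{5}.

Since d/d\theta undoes antidifferentiation here, F'(\theta) = f(\theta) is required of F(\theta).
Check: d/d\theta[\frac{3 e^{\theta} \sin{\left(2 \theta \right)}}{5} - \frac{6 e^{\theta} \cos{\left(2 \theta \right)}}{5}] = 3 e^{\theta} \sin{\left(2 \theta \right)} = f(\theta).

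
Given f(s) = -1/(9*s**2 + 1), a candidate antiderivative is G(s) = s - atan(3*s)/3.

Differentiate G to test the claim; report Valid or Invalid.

d/ds[G] = 9*s**2/(9*s**2 + 1)
d/ds[G] - f(s) = 1 != 0.

Invalid: d/ds[G] - f = 1, which is not 0.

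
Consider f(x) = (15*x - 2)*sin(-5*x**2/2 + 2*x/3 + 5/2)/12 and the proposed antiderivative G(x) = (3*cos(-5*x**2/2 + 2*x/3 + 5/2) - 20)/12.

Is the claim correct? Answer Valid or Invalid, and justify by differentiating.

d/dx[G] = 5*x*sin(-5*x**2/2 + 2*x/3 + 5/2)/4 - sin(-5*x**2/2 + 2*x/3 + 5/2)/6
This equals f(x) exactly, so the claim holds.

Valid - differentiating G returns exactly f.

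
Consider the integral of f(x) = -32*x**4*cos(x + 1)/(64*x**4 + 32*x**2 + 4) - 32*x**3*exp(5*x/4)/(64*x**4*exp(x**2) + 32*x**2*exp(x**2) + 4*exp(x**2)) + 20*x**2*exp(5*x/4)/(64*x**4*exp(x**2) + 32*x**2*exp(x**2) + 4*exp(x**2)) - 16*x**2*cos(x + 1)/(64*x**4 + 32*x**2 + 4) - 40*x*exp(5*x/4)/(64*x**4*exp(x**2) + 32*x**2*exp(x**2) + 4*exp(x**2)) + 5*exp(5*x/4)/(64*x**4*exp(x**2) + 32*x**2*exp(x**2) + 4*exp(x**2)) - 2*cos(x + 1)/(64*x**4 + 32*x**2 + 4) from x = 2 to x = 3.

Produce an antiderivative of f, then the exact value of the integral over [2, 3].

The integrand splits into summands that can be handled one at a time.
F(x) = -(4*x**2*sin(x + 1) - 2*exp(5*x/4)*exp(-x**2) + sin(x + 1))/(2*(4*x**2 + 1)) is an antiderivative of f.
Check: d/dx[-(4*x**2*sin(x + 1) - 2*exp(5*x/4)*exp(-x**2) + sin(x + 1))/(2*(4*x**2 + 1))] = (-32*x**4*exp(x**2)*cos(x + 1) - 32*x**3*exp(5*x/4) + 20*x**2*exp(5*x/4) - 16*x**2*exp(x**2)*cos(x + 1) - 40*x*exp(5*x/4) + 5*exp(5*x/4) - 2*exp(x**2)*cos(x + 1))/(64*x**4*exp(x**2) + 32*x**2*exp(x**2) + 4*exp(x**2)), which equals f(x).
F(3) = exp(-21/4)/37 - sin(4)/2; F(2) = -sin(3)/2 + exp(-3/2)/17.
Integral = F(3) - F(2) = -exp(-3/2)/17 + exp(-21/4)/37 + sin(3)/2 - sin(4)/2.

Antiderivative: F(x) = -(4*x**2*sin(x + 1) - 2*exp(5*x/4)*exp(-x**2) + sin(x + 1))/(2*(4*x**2 + 1)); value = -exp(-3/2)/17 + exp(-21/4)/37 + sin(3)/2 - sin(4)/2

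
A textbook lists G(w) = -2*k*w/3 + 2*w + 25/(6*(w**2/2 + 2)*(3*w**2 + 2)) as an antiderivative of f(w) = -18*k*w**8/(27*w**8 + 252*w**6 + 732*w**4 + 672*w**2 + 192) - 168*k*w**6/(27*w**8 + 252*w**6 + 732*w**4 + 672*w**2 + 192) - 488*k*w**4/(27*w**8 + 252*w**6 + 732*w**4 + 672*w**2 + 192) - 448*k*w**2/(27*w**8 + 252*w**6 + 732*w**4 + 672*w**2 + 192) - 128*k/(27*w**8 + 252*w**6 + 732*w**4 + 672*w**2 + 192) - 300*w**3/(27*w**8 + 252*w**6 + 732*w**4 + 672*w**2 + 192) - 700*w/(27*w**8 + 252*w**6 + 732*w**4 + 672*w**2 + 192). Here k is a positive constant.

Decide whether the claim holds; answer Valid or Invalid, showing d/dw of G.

Invalid: d/dw[G] - f = 2, which is not 0.

d/dw[G] = (-18*k*w**8 - 168*k*w**6 - 488*k*w**4 - 448*k*w**2 - 128*k + 54*w**8 + 504*w**6 + 1464*w**4 - 300*w**3 + 1344*w**2 - 700*w + 384)/(27*w**8 + 252*w**6 + 732*w**4 + 672*w**2 + 192)
d/dw[G] - f(w) = 2 != 0.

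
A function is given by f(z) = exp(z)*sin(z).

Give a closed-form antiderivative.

For F(z) to be correct the identity F'(z) - f(z) = 0 must hold.
Check: d/dz[exp(z)*sin(z)/2 - exp(z)*cos(z)/2] = exp(z)*sin(z) = f(z).

An antiderivative is F(z) = exp(z)*sin(z)/2 - exp(z)*cos(z)/2.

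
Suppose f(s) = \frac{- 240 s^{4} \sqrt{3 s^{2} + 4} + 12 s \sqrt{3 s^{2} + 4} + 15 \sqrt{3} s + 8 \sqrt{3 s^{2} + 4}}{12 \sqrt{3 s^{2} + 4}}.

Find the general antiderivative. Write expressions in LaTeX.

F(s) = \frac{\sqrt{3} \left(- 48 \sqrt{3} s^{5} + 6 \sqrt{3} s^{2} + 8 \sqrt{3} s + 15 \sqrt{3 s^{2} + 4} + 23 \sqrt{3}\right)}{36} + C

A candidate is checked by its d/ds: the result must match f(s).
Check: d/ds[\frac{\sqrt{3} \left(- 48 \sqrt{3} s^{5} + 6 \sqrt{3} s^{2} + 8 \sqrt{3} s + 15 \sqrt{3 s^{2} + 4} + 23 \sqrt{3}\right)}{36}] = \frac{- 240 s^{4} \sqrt{3 s^{2} + 4} + 12 s \sqrt{3 s^{2} + 4} + 15 \sqrt{3} s + 8 \sqrt{3 s^{2} + 4}}{12 \sqrt{3 s^{2} + 4}} = f(s).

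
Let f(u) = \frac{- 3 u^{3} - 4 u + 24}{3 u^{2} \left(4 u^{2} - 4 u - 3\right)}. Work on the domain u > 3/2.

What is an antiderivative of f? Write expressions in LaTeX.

An antiderivative is F(u) = \frac{192 u \log{\left(u \right)} + 7 u \log{\left(u - \frac{3}{2} \right)} - 211 u \log{\left(u + \frac{1}{2} \right)} + 128}{48 u}.

The denominator factors as 3 u^{2} \left(2 u - 3\right) \left(2 u + 1\right); partial fractions split f into directly integrable pieces: - \frac{211}{24 \left(2 u + 1\right)} + \frac{7}{24 \left(2 u - 3\right)} + \frac{4}{u} - \frac{8}{3 u^{2}}.
Check: d/du[\frac{192 u \log{\left(u \right)} + 7 u \log{\left(u - \frac{3}{2} \right)} - 211 u \log{\left(u + \frac{1}{2} \right)} + 128}{48 u}] = \frac{- 3 u^{3} - 4 u + 24}{12 u^{4} - 12 u^{3} - 9 u^{2}}, which equals f(u).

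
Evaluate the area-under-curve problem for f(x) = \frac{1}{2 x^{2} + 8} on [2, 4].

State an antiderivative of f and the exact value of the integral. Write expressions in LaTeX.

Antiderivative: F(x) = \frac{\operatorname{atan}{\left(\frac{x}{2} \right)}}{4}; value = - \frac{\pi}{16} + \frac{\operatorname{atan}{\left(2 \right)}}{4}

Any candidate F(x) must reproduce f(x) exactly when differentiated.
F(x) = \frac{\operatorname{atan}{\left(\frac{x}{2} \right)}}{4} is an antiderivative of f.
Check: d/dx[\frac{\operatorname{atan}{\left(\frac{x}{2} \right)}}{4}] = \frac{1}{2 x^{2} + 8} = f(x).
F(4) = \frac{\operatorname{atan}{\left(2 \right)}}{4}; F(2) = \frac{\pi}{16}.
Integral = F(4) - F(2) = - \frac{\pi}{16} + \frac{\operatorname{atan}{\left(2 \right)}}{4}.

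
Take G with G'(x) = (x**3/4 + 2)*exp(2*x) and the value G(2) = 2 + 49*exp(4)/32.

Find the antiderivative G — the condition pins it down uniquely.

Recognize the product-rule pattern: G'(x) = u'v + uv' with u = x**3/8 - 3*x**2/16 + 3*x/16 + 29/32, v = exp(2*x), so integration by parts undoes it.
A general antiderivative is (4*x**3 - 6*x**2 + 6*x + 29)*exp(2*x)/32 + C.
The condition gives C = 2 + 49*exp(4)/32 - (49*exp(4)/32) = 2.
So G(x) = x**3*exp(2*x)/8 - 3*x**2*exp(2*x)/16 + 3*x*exp(2*x)/16 + 29*exp(2*x)/32 + 2.
Check: d/dx[x**3*exp(2*x)/8 - 3*x**2*exp(2*x)/16 + 3*x*exp(2*x)/16 + 29*exp(2*x)/32 + 2] = x**3*exp(2*x)/4 + 2*exp(2*x), which equals G'(x).

G(x) = x**3*exp(2*x)/8 - 3*x**2*exp(2*x)/16 + 3*x*exp(2*x)/16 + 29*exp(2*x)/32 + 2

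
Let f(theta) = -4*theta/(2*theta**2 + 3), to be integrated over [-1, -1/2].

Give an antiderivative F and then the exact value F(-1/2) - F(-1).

f matches the chain-rule pattern g'(h)*h' with inner function h(theta) = 2*theta**2 + 3; substituting u = h(theta) collapses the integral.
F(theta) = -log(2*theta**2 + 3) is an antiderivative of f.
Check: d/dtheta[-log(2*theta**2 + 3)] = -4*theta/(2*theta**2 + 3) = f(theta).
F(-1/2) = -log(7/2); F(-1) = -log(5).
Integral = F(-1/2) - F(-1) = -log(7/2) + log(5).

Antiderivative: F(theta) = -log(2*theta**2 + 3); value = -log(7/2) + log(5)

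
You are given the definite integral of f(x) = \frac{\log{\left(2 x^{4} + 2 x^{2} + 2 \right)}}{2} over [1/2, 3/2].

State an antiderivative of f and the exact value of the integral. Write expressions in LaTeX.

Recover f(x) by differentiating a candidate F(x); any mismatch rules it out.
F(x) = \frac{x \log{\left(x^{4} + x^{2} + 1 \right)}}{2} - 2 x + \frac{x \log{\left(2 \right)}}{2} - \frac{\log{\left(x^{2} - x + 1 \right)}}{4} + \frac{\log{\left(x^{2} + x + 1 \right)}}{4} + \frac{\sqrt{3} \operatorname{atan}{\left(\frac{2 \sqrt{3} x}{3} - \frac{\sqrt{3}}{3} \right)}}{2} + \frac{\sqrt{3} \operatorname{atan}{\left(\frac{2 \sqrt{3} x}{3} + \frac{\sqrt{3}}{3} \right)}}{2} is an antiderivative of f.
Check: d/dx[\frac{x \log{\left(x^{4} + x^{2} + 1 \right)}}{2} - 2 x + \frac{x \log{\left(2 \right)}}{2} - \frac{\log{\left(x^{2} - x + 1 \right)}}{4} + \frac{\log{\left(x^{2} + x + 1 \right)}}{4} + \frac{\sqrt{3} \operatorname{atan}{\left(\frac{2 \sqrt{3} x}{3} - \frac{\sqrt{3}}{3} \right)}}{2} + \frac{\sqrt{3} \operatorname{atan}{\left(\frac{2 \sqrt{3} x}{3} + \frac{\sqrt{3}}{3} \right)}}{2}] = \frac{\log{\left(x^{4} + x^{2} + 1 \right)}}{2} + \frac{\log{\left(2 \right)}}{2}, which equals f(x).
F(3/2) = -3 - \frac{\log{\left(\frac{7}{4} \right)}}{4} + \frac{\log{\left(\frac{19}{4} \right)}}{4} + \frac{3 \log{\left(2 \right)}}{4} + \frac{\sqrt{3} \operatorname{atan}{\left(\frac{2 \sqrt{3}}{3} \right)}}{2} + \frac{\sqrt{3} \operatorname{atan}{\left(\frac{4 \sqrt{3}}{3} \right)}}{2} + \frac{3 \log{\left(\frac{133}{16} \right)}}{4}; F(1/2) = -1 + \frac{\log{\left(\frac{21}{16} \right)}}{4} - \frac{\log{\left(\frac{3}{4} \right)}}{4} + \frac{\log{\left(\frac{7}{4} \right)}}{4} + \frac{\log{\left(2 \right)}}{4} + \frac{\sqrt{3} \operatorname{atan}{\left(\frac{2 \sqrt{3}}{3} \right)}}{2}.
Integral = F(3/2) - F(1/2) = -2 - \frac{\log{\left(\frac{7}{4} \right)}}{2} - \frac{\log{\left(\frac{21}{8} \right)}}{4} + \frac{\log{\left(\frac{3}{4} \right)}}{4} + \frac{\log{\left(\frac{19}{4} \right)}}{4} + \frac{\sqrt{3} \operatorname{atan}{\left(\frac{4 \sqrt{3}}{3} \right)}}{2} + \frac{3 \log{\left(\frac{133}{8} \right)}}{4}.

Antiderivative: F(x) = \frac{x \log{\left(x^{4} + x^{2} + 1 \right)}}{2} - 2 x + \frac{x \log{\left(2 \right)}}{2} - \frac{\log{\left(x^{2} - x + 1 \right)}}{4} + \frac{\log{\left(x^{2} + x + 1 \right)}}{4} + \frac{\sqrt{3} \operatorname{atan}{\left(\frac{2 \sqrt{3} x}{3} - \frac{\sqrt{3}}{3} \right)}}{2} + \frac{\sqrt{3} \operatorname{atan}{\left(\frac{2 \sqrt{3} x}{3} + \frac{\sqrt{3}}{3} \right)}}{2}; value = -2 - \frac{\log{\left(\frac{7}{4} \right)}}{2} - \frac{\log{\left(\frac{21}{8} \right)}}{4} + \frac{\log{\left(\frac{3}{4} \right)}}{4} + \frac{\log{\left(\frac{19}{4} \right)}}{4} + \frac{\sqrt{3} \operatorname{atan}{\left(\frac{4 \sqrt{3}}{3} \right)}}{2} + \frac{3 \log{\left(\frac{133}{8} \right)}}{4}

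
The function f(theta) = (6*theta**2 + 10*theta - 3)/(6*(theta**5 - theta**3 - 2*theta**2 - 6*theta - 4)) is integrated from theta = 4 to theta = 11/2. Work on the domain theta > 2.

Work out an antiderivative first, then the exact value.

Antiderivative: F(theta) = (82*(theta + 1)*log(theta - 2) + 108*(theta + 1)*log(theta + 1) - 95*(theta + 1)*log(theta**2 + 2) - 70*sqrt(2)*(theta + 1)*atan(sqrt(2)*theta/2) - 84)/(648*(theta + 1)); value = -95*log(129/4)/648 - log(5)/6 - 35*sqrt(2)*atan(11*sqrt(2)/4)/324 - 41*log(2)/324 + 7/1170 + 41*log(7/2)/324 + 35*sqrt(2)*atan(2*sqrt(2))/324 + log(13/2)/6 + 95*log(18)/648

The denominator factors as 6*(theta - 2)*(theta + 1)**2*(theta**2 + 2); partial fractions split f into directly integrable pieces: -5*(19*theta + 14)/(324*(theta**2 + 2)) + 1/(6*(theta + 1)) + 7/(54*(theta + 1)**2) + 41/(324*(theta - 2)).
F(theta) = (82*(theta + 1)*log(theta - 2) + 108*(theta + 1)*log(theta + 1) - 95*(theta + 1)*log(theta**2 + 2) - 70*sqrt(2)*(theta + 1)*atan(sqrt(2)*theta/2) - 84)/(648*(theta + 1)) is an antiderivative of f.
Check: d/dtheta[(82*(theta + 1)*log(theta - 2) + 108*(theta + 1)*log(theta + 1) - 95*(theta + 1)*log(theta**2 + 2) - 70*sqrt(2)*(theta + 1)*atan(sqrt(2)*theta/2) - 84)/(648*(theta + 1))] = (6*theta**2 + 10*theta - 3)/(6*theta**5 - 6*theta**3 - 12*theta**2 - 36*theta - 24), which equals f(theta).
F(11/2) = -95*log(129/4)/648 - 35*sqrt(2)*atan(11*sqrt(2)/4)/324 - 7/351 + 41*log(7/2)/324 + log(13/2)/6; F(4) = -95*log(18)/648 - 35*sqrt(2)*atan(2*sqrt(2))/324 - 7/270 + 41*log(2)/324 + log(5)/6.
Integral = F(11/2) - F(4) = -95*log(129/4)/648 - log(5)/6 - 35*sqrt(2)*atan(11*sqrt(2)/4)/324 - 41*log(2)/324 + 7/1170 + 41*log(7/2)/324 + 35*sqrt(2)*atan(2*sqrt(2))/324 + log(13/2)/6 + 95*log(18)/648.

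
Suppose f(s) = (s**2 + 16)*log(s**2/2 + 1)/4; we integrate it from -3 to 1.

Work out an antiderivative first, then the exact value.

Antiderivative: F(s) = (-2*s**3 + 3*s*(s**2 + 48)*log(s**2/2 + 1) - 276*s + 276*sqrt(2)*atan(sqrt(2)*s/2))/36; value = -290/9 + 49*log(3/2)/12 + 23*sqrt(2)*atan(sqrt(2)/2)/3 + 23*sqrt(2)*atan(3*sqrt(2)/2)/3 + 57*log(11/2)/4

Any candidate F(s) must reproduce f(s) exactly when differentiated.
F(s) = (-2*s**3 + 3*s*(s**2 + 48)*log(s**2/2 + 1) - 276*s + 276*sqrt(2)*atan(sqrt(2)*s/2))/36 is an antiderivative of f.
Check: d/ds[(-2*s**3 + 3*s*(s**2 + 48)*log(s**2/2 + 1) - 276*s + 276*sqrt(2)*atan(sqrt(2)*s/2))/36] = s**2*log(s**2/2 + 1)/4 + 4*log(s**2/2 + 1), which equals f(s).
F(1) = -139/18 + 49*log(3/2)/12 + 23*sqrt(2)*atan(sqrt(2)/2)/3; F(-3) = -57*log(11/2)/4 - 23*sqrt(2)*atan(3*sqrt(2)/2)/3 + 49/2.
Integral = F(1) - F(-3) = -290/9 + 49*log(3/2)/12 + 23*sqrt(2)*atan(sqrt(2)/2)/3 + 23*sqrt(2)*atan(3*sqrt(2)/2)/3 + 57*log(11/2)/4.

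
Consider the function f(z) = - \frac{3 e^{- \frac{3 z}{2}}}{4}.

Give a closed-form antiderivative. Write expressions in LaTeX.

Since d/dz undoes antidifferentiation here, F'(z) = f(z) is required of F(z).
Check: d/dz[\frac{e^{- \frac{3 z}{2}}}{2}] = - \frac{3 e^{- \frac{3 z}{2}}}{4} = f(z).

An antiderivative is F(z) = \frac{e^{- \frac{3 z}{2}}}{2}.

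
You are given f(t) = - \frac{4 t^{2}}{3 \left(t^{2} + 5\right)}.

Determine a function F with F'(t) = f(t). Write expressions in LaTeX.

Differentiate the proposed F(t) back; it has to land on f(t) exactly.
Check: d/dt[- \frac{4 t}{3} + \frac{4 \sqrt{5} \operatorname{atan}{\left(\frac{\sqrt{5} t}{5} \right)}}{3}] = - \frac{4 t^{2}}{3 t^{2} + 15}, which equals f(t).

An antiderivative is F(t) = - \frac{4 t}{3} + \frac{4 \sqrt{5} \operatorname{atan}{\left(\frac{\sqrt{5} t}{5} \right)}}{3}.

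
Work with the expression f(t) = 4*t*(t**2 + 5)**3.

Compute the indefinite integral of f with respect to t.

f matches the chain-rule pattern g'(h)*h' with inner function h(t) = t**2 + 5; substituting u = h(t) collapses the integral.
Check: d/dt[(t**2 + 5)**4/2] = 4*t**7 + 60*t**5 + 300*t**3 + 500*t, which equals f(t).

F(t) = (t**2 + 5)**4/2 + C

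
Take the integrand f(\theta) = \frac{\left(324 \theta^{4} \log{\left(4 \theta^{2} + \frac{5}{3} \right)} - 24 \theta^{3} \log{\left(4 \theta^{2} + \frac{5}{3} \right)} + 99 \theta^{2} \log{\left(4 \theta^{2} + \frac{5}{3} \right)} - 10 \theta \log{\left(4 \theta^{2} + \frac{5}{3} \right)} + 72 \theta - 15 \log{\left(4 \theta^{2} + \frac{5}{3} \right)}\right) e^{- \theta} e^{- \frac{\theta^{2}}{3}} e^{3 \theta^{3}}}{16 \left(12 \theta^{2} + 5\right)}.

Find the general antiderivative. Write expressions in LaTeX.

F(\theta) = \frac{3 e^{- \theta} e^{- \frac{\theta^{2}}{3}} e^{3 \theta^{3}} \log{\left(4 \theta^{2} + \frac{5}{3} \right)}}{16} + C

f has the shape u'v + uv' for u = \frac{3 e^{3 \theta^{3} - \frac{\theta^{2}}{3} - \theta}}{16} and v = \log{\left(4 \theta^{2} + \frac{5}{3} \right)} — it is the derivative of the product u*v.
Check: d/d\theta[\frac{3 e^{- \theta} e^{- \frac{\theta^{2}}{3}} e^{3 \theta^{3}} \log{\left(4 \theta^{2} + \frac{5}{3} \right)}}{16}] = \frac{324 \theta^{4} e^{3 \theta^{3}} \log{\left(4 \theta^{2} + \frac{5}{3} \right)} - 24 \theta^{3} e^{3 \theta^{3}} \log{\left(4 \theta^{2} + \frac{5}{3} \right)} + 99 \theta^{2} e^{3 \theta^{3}} \log{\left(4 \theta^{2} + \frac{5}{3} \right)} - 10 \theta e^{3 \theta^{3}} \log{\left(4 \theta^{2} + \frac{5}{3} \right)} + 72 \theta e^{3 \theta^{3}} - 15 e^{3 \theta^{3}} \log{\left(4 \theta^{2} + \frac{5}{3} \right)}}{192 \theta^{2} e^{\theta} e^{\frac{\theta^{2}}{3}} + 80 e^{\theta} e^{\frac{\theta^{2}}{3}}}, which equals f(\theta).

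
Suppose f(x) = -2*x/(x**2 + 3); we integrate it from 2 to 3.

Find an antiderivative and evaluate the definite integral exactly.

The substitution u = x**2 + 3 works: f is exactly (dF/du)*(du/dx) for that inner function.
F(x) = -log(x**2 + 3) is an antiderivative of f.
Check: d/dx[-log(x**2 + 3)] = -2*x/(x**2 + 3) = f(x).
F(3) = -log(12); F(2) = -log(7).
Integral = F(3) - F(2) = -log(12) + log(7).

Antiderivative: F(x) = -log(x**2 + 3); value = -log(12) + log(7)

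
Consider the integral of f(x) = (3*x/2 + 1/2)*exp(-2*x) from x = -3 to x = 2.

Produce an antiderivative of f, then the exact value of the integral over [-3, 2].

f has the shape u'v + uv' for u = -3*x/4 - 5/8 and v = exp(-2*x) — it is the derivative of the product u*v.
F(x) = (-6*x - 5)*exp(-2*x)/8 is an antiderivative of f.
Check: d/dx[(-6*x - 5)*exp(-2*x)/8] = (3*x + 1)*exp(-2*x)/2, which equals f(x).
F(2) = -17*exp(-4)/8; F(-3) = 13*exp(6)/8.
Integral = F(2) - F(-3) = -13*exp(6)/8 - 17*exp(-4)/8.

Antiderivative: F(x) = (-6*x - 5)*exp(-2*x)/8; value = -13*exp(6)/8 - 17*exp(-4)/8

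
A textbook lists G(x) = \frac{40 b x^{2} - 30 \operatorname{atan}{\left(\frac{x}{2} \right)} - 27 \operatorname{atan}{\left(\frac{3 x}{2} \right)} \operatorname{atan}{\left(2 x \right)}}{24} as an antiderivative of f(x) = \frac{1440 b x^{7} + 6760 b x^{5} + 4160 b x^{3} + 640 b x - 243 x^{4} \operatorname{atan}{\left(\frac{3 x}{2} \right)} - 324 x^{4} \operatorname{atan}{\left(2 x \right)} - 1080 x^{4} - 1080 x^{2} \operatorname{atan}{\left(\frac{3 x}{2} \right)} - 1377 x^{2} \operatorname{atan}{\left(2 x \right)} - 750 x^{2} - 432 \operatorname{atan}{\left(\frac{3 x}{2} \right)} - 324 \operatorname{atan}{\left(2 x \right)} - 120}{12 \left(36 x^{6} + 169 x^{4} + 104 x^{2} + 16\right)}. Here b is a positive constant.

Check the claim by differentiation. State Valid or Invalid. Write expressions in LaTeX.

d/dx[G] = \frac{1440 b x^{7} + 6760 b x^{5} + 4160 b x^{3} + 640 b x - 243 x^{4} \operatorname{atan}{\left(\frac{3 x}{2} \right)} - 324 x^{4} \operatorname{atan}{\left(2 x \right)} - 1080 x^{4} - 1080 x^{2} \operatorname{atan}{\left(\frac{3 x}{2} \right)} - 1377 x^{2} \operatorname{atan}{\left(2 x \right)} - 750 x^{2} - 432 \operatorname{atan}{\left(\frac{3 x}{2} \right)} - 324 \operatorname{atan}{\left(2 x \right)} - 120}{432 x^{6} + 2028 x^{4} + 1248 x^{2} + 192}
This equals f(x) exactly, so the claim holds.

Valid. The derivative of G reproduces f.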